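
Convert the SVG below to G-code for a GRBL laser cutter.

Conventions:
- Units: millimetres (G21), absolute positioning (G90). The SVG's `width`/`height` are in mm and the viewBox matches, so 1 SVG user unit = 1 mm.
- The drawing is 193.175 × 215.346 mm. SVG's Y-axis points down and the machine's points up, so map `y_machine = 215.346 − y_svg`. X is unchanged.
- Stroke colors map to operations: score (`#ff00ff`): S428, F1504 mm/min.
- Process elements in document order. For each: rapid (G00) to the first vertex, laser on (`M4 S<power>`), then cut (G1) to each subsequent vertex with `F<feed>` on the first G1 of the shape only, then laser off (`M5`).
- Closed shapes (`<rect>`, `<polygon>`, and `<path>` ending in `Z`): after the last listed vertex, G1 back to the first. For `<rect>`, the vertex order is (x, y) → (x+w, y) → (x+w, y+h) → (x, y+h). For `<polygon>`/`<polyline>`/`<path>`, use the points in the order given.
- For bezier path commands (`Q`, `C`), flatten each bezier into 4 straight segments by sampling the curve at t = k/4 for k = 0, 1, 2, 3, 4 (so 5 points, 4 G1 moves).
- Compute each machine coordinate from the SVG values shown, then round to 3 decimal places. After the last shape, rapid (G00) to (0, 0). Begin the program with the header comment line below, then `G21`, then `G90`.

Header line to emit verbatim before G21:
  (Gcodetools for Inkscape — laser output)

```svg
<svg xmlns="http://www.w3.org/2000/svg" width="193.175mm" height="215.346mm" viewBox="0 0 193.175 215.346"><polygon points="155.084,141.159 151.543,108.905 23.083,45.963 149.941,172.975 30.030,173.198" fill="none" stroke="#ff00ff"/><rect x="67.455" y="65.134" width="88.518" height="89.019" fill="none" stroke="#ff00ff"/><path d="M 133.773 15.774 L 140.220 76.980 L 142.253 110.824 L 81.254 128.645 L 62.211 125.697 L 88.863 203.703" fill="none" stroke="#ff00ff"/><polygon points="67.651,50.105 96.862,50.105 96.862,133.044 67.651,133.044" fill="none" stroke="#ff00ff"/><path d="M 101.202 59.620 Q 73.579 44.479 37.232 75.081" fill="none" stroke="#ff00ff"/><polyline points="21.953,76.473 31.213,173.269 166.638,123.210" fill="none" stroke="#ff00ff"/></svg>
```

1 u = 1 mm; y_m = 215.346 − y.

[1] `<polygon>` closed polygon, #ff00ff→score S428 F1504: (155.084,74.187) → (151.543,106.441) → (23.083,169.383) → (149.941,42.371) → (30.030,42.148) → (155.084,74.187) (closed)

[2] `<rect>` rectangle, #ff00ff→score S428 F1504: (67.455,150.212) → (155.973,150.212) → (155.973,61.193) → (67.455,61.193) → (67.455,150.212) (closed)

[3] `<path>` open polyline, #ff00ff→score S428 F1504: (133.773,199.572) → (140.220,138.366) → (142.253,104.522) → (81.254,86.701) → (62.211,89.649) → (88.863,11.643)

[4] `<polygon>` rectangle, #ff00ff→score S428 F1504: (67.651,165.241) → (96.862,165.241) → (96.862,82.302) → (67.651,82.302) → (67.651,165.241) (closed)

[5] `<path>` quadratic bezier, #ff00ff→score S428 F1504: (101.202,155.726) → (86.845,160.438) → (71.398,159.431) → (54.860,152.707) → (37.232,140.265)

[6] `<polyline>` open polyline, #ff00ff→score S428 F1504: (21.953,138.873) → (31.213,42.077) → (166.638,92.136)

(Gcodetools for Inkscape — laser output)
G21
G90
G00 X155.084 Y74.187
M4 S428
G1 X151.543 Y106.441 F1504
G1 X23.083 Y169.383
G1 X149.941 Y42.371
G1 X30.030 Y42.148
G1 X155.084 Y74.187
M5
G00 X67.455 Y150.212
M4 S428
G1 X155.973 Y150.212 F1504
G1 X155.973 Y61.193
G1 X67.455 Y61.193
G1 X67.455 Y150.212
M5
G00 X133.773 Y199.572
M4 S428
G1 X140.220 Y138.366 F1504
G1 X142.253 Y104.522
G1 X81.254 Y86.701
G1 X62.211 Y89.649
G1 X88.863 Y11.643
M5
G00 X67.651 Y165.241
M4 S428
G1 X96.862 Y165.241 F1504
G1 X96.862 Y82.302
G1 X67.651 Y82.302
G1 X67.651 Y165.241
M5
G00 X101.202 Y155.726
M4 S428
G1 X86.845 Y160.438 F1504
G1 X71.398 Y159.431
G1 X54.860 Y152.707
G1 X37.232 Y140.265
M5
G00 X21.953 Y138.873
M4 S428
G1 X31.213 Y42.077 F1504
G1 X166.638 Y92.136
M5
G00 X0.000 Y0.000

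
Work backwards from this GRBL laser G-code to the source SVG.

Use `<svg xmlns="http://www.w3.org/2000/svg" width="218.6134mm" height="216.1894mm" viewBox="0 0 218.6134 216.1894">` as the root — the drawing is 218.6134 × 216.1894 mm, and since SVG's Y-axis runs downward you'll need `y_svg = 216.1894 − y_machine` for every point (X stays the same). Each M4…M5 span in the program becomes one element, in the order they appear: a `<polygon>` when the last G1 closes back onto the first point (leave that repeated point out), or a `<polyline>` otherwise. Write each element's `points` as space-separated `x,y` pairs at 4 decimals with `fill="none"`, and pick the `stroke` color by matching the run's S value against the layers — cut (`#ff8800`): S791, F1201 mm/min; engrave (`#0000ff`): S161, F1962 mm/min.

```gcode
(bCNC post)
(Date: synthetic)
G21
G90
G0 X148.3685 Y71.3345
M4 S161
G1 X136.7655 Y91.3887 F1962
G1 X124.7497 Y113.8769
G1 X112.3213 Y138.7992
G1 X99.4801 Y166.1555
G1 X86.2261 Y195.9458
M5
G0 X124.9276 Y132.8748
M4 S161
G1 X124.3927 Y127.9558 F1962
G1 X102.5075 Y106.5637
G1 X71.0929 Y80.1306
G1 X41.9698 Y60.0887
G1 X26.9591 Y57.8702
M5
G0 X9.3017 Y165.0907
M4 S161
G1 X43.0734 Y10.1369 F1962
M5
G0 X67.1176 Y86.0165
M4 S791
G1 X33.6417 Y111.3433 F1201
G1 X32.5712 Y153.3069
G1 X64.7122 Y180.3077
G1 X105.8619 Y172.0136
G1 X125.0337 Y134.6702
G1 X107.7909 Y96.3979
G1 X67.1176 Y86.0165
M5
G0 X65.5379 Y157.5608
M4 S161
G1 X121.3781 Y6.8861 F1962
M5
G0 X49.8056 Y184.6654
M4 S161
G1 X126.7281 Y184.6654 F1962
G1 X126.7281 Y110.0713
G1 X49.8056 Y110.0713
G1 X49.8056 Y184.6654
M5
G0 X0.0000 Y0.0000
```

<svg xmlns="http://www.w3.org/2000/svg" width="218.6134mm" height="216.1894mm" viewBox="0 0 218.6134 216.1894">
  <polyline points="148.3685,144.8549 136.7655,124.8007 124.7497,102.3125 112.3213,77.3902 99.4801,50.0339 86.2261,20.2436" fill="none" stroke="#0000ff"/>
  <polyline points="124.9276,83.3146 124.3927,88.2336 102.5075,109.6257 71.0929,136.0588 41.9698,156.1007 26.9591,158.3192" fill="none" stroke="#0000ff"/>
  <polyline points="9.3017,51.0987 43.0734,206.0525" fill="none" stroke="#0000ff"/>
  <polygon points="67.1176,130.1729 33.6417,104.8461 32.5712,62.8825 64.7122,35.8817 105.8619,44.1758 125.0337,81.5192 107.7909,119.7915" fill="none" stroke="#ff8800"/>
  <polyline points="65.5379,58.6286 121.3781,209.3033" fill="none" stroke="#0000ff"/>
  <polygon points="49.8056,31.5240 126.7281,31.5240 126.7281,106.1181 49.8056,106.1181" fill="none" stroke="#0000ff"/>
</svg>

Each laser-on run becomes one SVG element. Flip Y back into SVG space with y_svg = 216.1894 − y_machine.

Run 1: the run's S161 means `#0000ff` (engrave). The run is open, so emit a `<polyline>` with points (Y-flipped): 148.3685,144.8549 136.7655,124.8007 124.7497,102.3125 112.3213,77.3902 99.4801,50.0339 86.2261,20.2436.

Run 2: S161 ⇒ engrave layer `#0000ff`. The run is open, so emit a `<polyline>` with points (Y-flipped): 124.9276,83.3146 124.3927,88.2336 102.5075,109.6257 71.0929,136.0588 41.9698,156.1007 26.9591,158.3192.

Run 3: the run's S161 means `#0000ff` (engrave). The run is open, so emit a `<polyline>` with points (Y-flipped): 9.3017,51.0987 43.0734,206.0525.

Run 4: power S791 maps to stroke `#ff8800` (cut). The run returns to its start, so emit a `<polygon>` with points (Y-flipped): 67.1176,130.1729 33.6417,104.8461 32.5712,62.8825 64.7122,35.8817 105.8619,44.1758 125.0337,81.5192 107.7909,119.7915.

Run 5: power S161 maps to stroke `#0000ff` (engrave). The run is open, so emit a `<polyline>` with points (Y-flipped): 65.5379,58.6286 121.3781,209.3033.

Run 6: power S161 maps to stroke `#0000ff` (engrave). The run returns to its start, so emit a `<polygon>` with points (Y-flipped): 49.8056,31.5240 126.7281,31.5240 126.7281,106.1181 49.8056,106.1181.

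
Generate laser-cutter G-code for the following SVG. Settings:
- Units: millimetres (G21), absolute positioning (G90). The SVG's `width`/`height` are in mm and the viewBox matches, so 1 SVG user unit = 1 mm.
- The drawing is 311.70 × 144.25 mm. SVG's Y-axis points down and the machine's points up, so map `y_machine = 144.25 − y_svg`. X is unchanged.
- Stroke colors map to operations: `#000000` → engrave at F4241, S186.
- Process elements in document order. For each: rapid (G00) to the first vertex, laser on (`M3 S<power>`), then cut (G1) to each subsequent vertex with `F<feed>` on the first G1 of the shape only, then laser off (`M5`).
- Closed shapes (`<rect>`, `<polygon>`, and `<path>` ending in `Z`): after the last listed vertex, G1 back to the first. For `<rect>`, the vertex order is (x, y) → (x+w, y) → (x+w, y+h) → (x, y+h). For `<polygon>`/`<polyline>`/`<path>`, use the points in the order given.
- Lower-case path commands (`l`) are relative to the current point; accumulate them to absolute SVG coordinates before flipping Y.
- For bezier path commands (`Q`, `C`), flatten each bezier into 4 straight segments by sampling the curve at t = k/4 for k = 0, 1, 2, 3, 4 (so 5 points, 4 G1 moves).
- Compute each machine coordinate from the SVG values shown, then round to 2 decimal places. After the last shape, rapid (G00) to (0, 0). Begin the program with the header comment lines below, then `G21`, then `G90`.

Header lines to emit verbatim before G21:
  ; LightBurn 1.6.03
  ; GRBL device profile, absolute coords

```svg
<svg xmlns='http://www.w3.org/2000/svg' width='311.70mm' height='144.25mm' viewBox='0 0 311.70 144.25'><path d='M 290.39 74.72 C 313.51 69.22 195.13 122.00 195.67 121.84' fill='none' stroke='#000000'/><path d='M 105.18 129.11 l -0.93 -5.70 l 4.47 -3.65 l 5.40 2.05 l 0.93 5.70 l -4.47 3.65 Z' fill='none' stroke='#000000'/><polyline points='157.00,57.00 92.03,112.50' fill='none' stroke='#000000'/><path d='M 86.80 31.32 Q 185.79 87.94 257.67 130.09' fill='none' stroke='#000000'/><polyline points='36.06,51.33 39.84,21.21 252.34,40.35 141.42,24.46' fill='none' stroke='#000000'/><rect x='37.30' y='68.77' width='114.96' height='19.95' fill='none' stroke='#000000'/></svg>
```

1 u = 1 mm; y_m = 144.25 − y.

[1] `<path>` cubic bezier, #000000→engrave S186 F4241: (290.39,69.53) → (285.27,64.47) → (251.50,47.97) → (213.49,30.48) → (195.67,22.41)

[2] `<path>` regular polygon, #000000→engrave S186 F4241: (105.18,15.14) → (104.25,20.84) → (108.72,24.49) → (114.12,22.44) → (115.05,16.74) → (110.58,13.09) → (105.18,15.14) (closed)

[3] `<polyline>` line segment, #000000→engrave S186 F4241: (157.00,87.25) → (92.03,31.75)

[4] `<path>` quadratic bezier, #000000→engrave S186 F4241: (86.80,112.93) → (134.60,85.52) → (179.01,59.93) → (220.04,36.14) → (257.67,14.16)

[5] `<polyline>` open polyline, #000000→engrave S186 F4241: (36.06,92.92) → (39.84,123.04) → (252.34,103.90) → (141.42,119.79)

[6] `<rect>` rectangle, #000000→engrave S186 F4241: (37.30,75.48) → (152.26,75.48) → (152.26,55.53) → (37.30,55.53) → (37.30,75.48) (closed)

; LightBurn 1.6.03
; GRBL device profile, absolute coords
G21
G90
G00 X290.39 Y69.53
M3 S186
G1 X285.27 Y64.47 F4241
G1 X251.50 Y47.97
G1 X213.49 Y30.48
G1 X195.67 Y22.41
M5
G00 X105.18 Y15.14
M3 S186
G1 X104.25 Y20.84 F4241
G1 X108.72 Y24.49
G1 X114.12 Y22.44
G1 X115.05 Y16.74
G1 X110.58 Y13.09
G1 X105.18 Y15.14
M5
G00 X157.00 Y87.25
M3 S186
G1 X92.03 Y31.75 F4241
M5
G00 X86.80 Y112.93
M3 S186
G1 X134.60 Y85.52 F4241
G1 X179.01 Y59.93
G1 X220.04 Y36.14
G1 X257.67 Y14.16
M5
G00 X36.06 Y92.92
M3 S186
G1 X39.84 Y123.04 F4241
G1 X252.34 Y103.90
G1 X141.42 Y119.79
M5
G00 X37.30 Y75.48
M3 S186
G1 X152.26 Y75.48 F4241
G1 X152.26 Y55.53
G1 X37.30 Y55.53
G1 X37.30 Y75.48
M5
G00 X0.00 Y0.00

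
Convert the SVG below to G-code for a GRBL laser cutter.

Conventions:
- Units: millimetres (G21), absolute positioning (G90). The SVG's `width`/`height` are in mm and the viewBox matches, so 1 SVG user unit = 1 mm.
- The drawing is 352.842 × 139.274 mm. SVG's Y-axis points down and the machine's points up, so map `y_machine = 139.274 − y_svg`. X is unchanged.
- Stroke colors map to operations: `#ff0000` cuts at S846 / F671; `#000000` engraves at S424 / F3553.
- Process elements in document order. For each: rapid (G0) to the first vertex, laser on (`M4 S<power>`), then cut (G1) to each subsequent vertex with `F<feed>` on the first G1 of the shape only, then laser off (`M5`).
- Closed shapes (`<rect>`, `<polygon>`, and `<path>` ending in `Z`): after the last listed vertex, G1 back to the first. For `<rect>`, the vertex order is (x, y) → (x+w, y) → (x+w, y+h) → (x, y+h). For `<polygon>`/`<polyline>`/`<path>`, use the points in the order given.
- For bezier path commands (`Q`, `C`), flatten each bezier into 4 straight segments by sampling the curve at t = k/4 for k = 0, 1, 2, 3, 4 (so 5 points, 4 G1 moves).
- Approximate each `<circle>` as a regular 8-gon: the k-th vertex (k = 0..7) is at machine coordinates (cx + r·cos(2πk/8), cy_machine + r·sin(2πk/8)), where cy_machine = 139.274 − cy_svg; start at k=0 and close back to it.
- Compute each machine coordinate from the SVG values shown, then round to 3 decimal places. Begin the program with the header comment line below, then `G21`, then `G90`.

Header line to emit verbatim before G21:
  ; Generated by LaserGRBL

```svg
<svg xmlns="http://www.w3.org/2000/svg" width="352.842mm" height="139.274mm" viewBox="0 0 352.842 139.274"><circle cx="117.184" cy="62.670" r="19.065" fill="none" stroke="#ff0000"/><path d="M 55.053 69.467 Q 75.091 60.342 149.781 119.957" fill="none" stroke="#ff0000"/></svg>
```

; Generated by LaserGRBL
G21
G90
G0 X136.249 Y76.604
M4 S846
G1 X130.665 Y90.085 F671
G1 X117.184 Y95.669
G1 X103.703 Y90.085
G1 X98.119 Y76.604
G1 X103.703 Y63.123
G1 X117.184 Y57.539
G1 X130.665 Y63.123
G1 X136.249 Y76.604
M5
G0 X55.053 Y69.807
M4 S846
G1 X68.488 Y70.073 F671
G1 X88.754 Y61.747
G1 X115.852 Y44.828
G1 X149.781 Y19.317
M5

Since the viewBox matches the mm dimensions, user units are millimetres directly. The only transform is the Y-flip y_m = 139.274 − y_svg.

Shape 1 is a circle drawn with `<circle>`. Its stroke #ff0000 means cut at S846, F671. After flipping Y the toolpath is (136.249,76.604) → (130.665,90.085) → (117.184,95.669) → (103.703,90.085) → (98.119,76.604) → (103.703,63.123) → (117.184,57.539) → (130.665,63.123) → (136.249,76.604), returning to the start.

Shape 2 is a quadratic bezier drawn with `<path>`. Its stroke #ff0000 means cut at S846, F671. After flipping Y the toolpath is (55.053,69.807) → (68.488,70.073) → (88.754,61.747) → (115.852,44.828) → (149.781,19.317).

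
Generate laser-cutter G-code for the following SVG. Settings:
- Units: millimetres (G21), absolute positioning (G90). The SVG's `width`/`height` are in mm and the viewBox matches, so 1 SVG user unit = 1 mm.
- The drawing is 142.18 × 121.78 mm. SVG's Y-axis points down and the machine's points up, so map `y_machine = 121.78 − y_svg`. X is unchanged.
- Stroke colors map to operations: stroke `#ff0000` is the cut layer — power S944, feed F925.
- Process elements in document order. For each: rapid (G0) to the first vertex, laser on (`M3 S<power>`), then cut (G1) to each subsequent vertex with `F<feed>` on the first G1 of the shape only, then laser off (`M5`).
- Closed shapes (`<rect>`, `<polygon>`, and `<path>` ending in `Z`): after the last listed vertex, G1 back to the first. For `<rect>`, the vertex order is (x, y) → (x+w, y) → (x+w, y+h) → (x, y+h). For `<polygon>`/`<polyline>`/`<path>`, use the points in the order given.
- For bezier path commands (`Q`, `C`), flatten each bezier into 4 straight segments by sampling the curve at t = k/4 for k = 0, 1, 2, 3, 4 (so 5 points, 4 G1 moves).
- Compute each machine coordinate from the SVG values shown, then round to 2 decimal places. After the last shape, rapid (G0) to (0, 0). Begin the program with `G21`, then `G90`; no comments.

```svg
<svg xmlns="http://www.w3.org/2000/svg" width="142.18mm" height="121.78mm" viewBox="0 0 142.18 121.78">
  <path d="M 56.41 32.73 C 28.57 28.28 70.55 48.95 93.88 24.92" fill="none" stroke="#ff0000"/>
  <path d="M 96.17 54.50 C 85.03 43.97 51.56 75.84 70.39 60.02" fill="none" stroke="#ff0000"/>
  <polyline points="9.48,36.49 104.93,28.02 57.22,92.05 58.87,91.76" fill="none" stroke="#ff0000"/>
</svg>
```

G21
G90
G0 X56.41 Y89.05
M3 S944
G1 X47.24 Y88.77 F925
G1 X55.96 Y85.61
G1 X74.27 Y86.13
G1 X93.88 Y96.86
M5
G0 X96.17 Y67.28
M3 S944
G1 X84.79 Y68.64 F925
G1 X72.04 Y62.54
G1 X64.91 Y57.43
G1 X70.39 Y61.76
M5
G0 X9.48 Y85.29
M3 S944
G1 X104.93 Y93.76 F925
G1 X57.22 Y29.73
G1 X58.87 Y30.02
M5
G0 X0.00 Y0.00

1 u = 1 mm; y_m = 121.78 − y.

[1] `<path>` cubic bezier, #ff0000→cut S944 F925: (56.41,89.05) → (47.24,88.77) → (55.96,85.61) → (74.27,86.13) → (93.88,96.86)

[2] `<path>` cubic bezier, #ff0000→cut S944 F925: (96.17,67.28) → (84.79,68.64) → (72.04,62.54) → (64.91,57.43) → (70.39,61.76)

[3] `<polyline>` open polyline, #ff0000→cut S944 F925: (9.48,85.29) → (104.93,93.76) → (57.22,29.73) → (58.87,30.02)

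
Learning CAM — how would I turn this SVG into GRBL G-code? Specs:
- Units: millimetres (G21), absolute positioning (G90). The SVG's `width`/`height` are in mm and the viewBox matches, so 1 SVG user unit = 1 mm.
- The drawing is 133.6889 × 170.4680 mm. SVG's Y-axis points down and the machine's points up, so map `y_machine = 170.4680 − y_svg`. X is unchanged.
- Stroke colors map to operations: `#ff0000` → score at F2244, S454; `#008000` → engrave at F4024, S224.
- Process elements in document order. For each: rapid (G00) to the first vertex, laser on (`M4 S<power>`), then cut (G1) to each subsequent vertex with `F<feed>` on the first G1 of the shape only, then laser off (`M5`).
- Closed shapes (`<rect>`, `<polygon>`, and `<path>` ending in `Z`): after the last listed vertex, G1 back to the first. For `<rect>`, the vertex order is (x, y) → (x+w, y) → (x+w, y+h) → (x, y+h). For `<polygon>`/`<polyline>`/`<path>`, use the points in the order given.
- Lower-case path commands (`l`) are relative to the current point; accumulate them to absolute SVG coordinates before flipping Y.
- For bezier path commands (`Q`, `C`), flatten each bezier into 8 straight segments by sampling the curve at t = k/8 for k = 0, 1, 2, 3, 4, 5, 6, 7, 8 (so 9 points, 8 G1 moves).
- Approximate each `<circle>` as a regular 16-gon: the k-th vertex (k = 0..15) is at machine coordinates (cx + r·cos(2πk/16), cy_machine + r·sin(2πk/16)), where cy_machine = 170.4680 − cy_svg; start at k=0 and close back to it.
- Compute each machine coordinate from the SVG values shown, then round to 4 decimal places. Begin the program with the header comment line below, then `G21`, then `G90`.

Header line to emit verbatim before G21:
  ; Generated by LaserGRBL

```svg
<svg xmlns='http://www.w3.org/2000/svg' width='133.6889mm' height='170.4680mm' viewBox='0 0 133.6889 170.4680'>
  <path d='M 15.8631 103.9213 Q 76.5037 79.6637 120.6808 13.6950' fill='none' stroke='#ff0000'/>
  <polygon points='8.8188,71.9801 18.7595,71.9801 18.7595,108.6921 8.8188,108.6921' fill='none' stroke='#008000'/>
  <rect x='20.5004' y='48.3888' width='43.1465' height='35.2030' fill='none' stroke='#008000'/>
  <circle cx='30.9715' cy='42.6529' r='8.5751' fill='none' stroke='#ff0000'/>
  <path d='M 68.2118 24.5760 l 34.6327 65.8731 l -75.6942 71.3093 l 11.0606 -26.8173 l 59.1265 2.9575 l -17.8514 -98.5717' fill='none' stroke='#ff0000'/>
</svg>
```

; Generated by LaserGRBL
G21
G90
G00 X15.8631 Y66.5467
M4 S454
G1 X30.7660 Y73.2628 F2244
G1 X45.1544 Y81.2824
G1 X59.0284 Y90.6055
G1 X72.3878 Y101.2321
G1 X85.2328 Y113.1621
G1 X97.5633 Y126.3956
G1 X109.3793 Y140.9326
G1 X120.6808 Y156.7730
M5
G00 X8.8188 Y98.4879
M4 S224
G1 X18.7595 Y98.4879 F4024
G1 X18.7595 Y61.7759
G1 X8.8188 Y61.7759
G1 X8.8188 Y98.4879
M5
G00 X20.5004 Y122.0792
M4 S224
G1 X63.6469 Y122.0792 F4024
G1 X63.6469 Y86.8762
G1 X20.5004 Y86.8762
G1 X20.5004 Y122.0792
M5
G00 X39.5466 Y127.8151
M4 S454
G1 X38.8939 Y131.0966 F2244
G1 X37.0350 Y133.8786
G1 X34.2530 Y135.7375
G1 X30.9715 Y136.3902
G1 X27.6900 Y135.7375
G1 X24.9080 Y133.8786
G1 X23.0491 Y131.0966
G1 X22.3964 Y127.8151
G1 X23.0491 Y124.5336
G1 X24.9080 Y121.7516
G1 X27.6900 Y119.8927
G1 X30.9715 Y119.2400
G1 X34.2530 Y119.8927
G1 X37.0350 Y121.7516
G1 X38.8939 Y124.5336
G1 X39.5466 Y127.8151
M5
G00 X68.2118 Y145.8920
M4 S454
G1 X102.8445 Y80.0189 F2244
G1 X27.1503 Y8.7096
G1 X38.2109 Y35.5269
G1 X97.3374 Y32.5694
G1 X79.4860 Y131.1411
M5

viewBox `0 0 133.6889 170.4680` with mm width/height → 1 unit = 1 mm. Flip: y_m = 170.4680 − y_svg.

**Shape 1** — `<path>` quadratic bezier, stroke `#ff0000` → score (S454, F2244). Control points (SVG): P0=(15.8631,103.9213), P1=(76.5037,79.6637), P2=(120.6808,13.6950); sampled at t=k/8. Machine vertices: (15.8631,66.5467) → (30.7660,73.2628) → (45.1544,81.2824) → (59.0284,90.6055) → (72.3878,101.2321) → (85.2328,113.1621) → (97.5633,126.3956) → (109.3793,140.9326) → (120.6808,156.7730). Open path.

**Shape 2** — `<polygon>` rectangle, stroke `#008000` → engrave (S224, F4024). Machine vertices: (8.8188,98.4879) → (18.7595,98.4879) → (18.7595,61.7759) → (8.8188,61.7759) → (8.8188,98.4879). Closed: final G1 returns to the first vertex.

**Shape 3** — `<rect>` rectangle, stroke `#008000` → engrave (S224, F4024). Machine vertices: (20.5004,122.0792) → (63.6469,122.0792) → (63.6469,86.8762) → (20.5004,86.8762) → (20.5004,122.0792). Closed: final G1 returns to the first vertex.

**Shape 4** — `<circle>` circle, stroke `#ff0000` → score (S454, F2244). Machine vertices: (39.5466,127.8151) → (38.8939,131.0966) → (37.0350,133.8786) → (34.2530,135.7375) → (30.9715,136.3902) → (27.6900,135.7375) → (24.9080,133.8786) → (23.0491,131.0966) → (22.3964,127.8151) → (23.0491,124.5336) → (24.9080,121.7516) → (27.6900,119.8927) → (30.9715,119.2400) → (34.2530,119.8927) → (37.0350,121.7516) → (38.8939,124.5336) → (39.5466,127.8151). Closed: final G1 returns to the first vertex.

**Shape 5** — `<path>` open polyline, stroke `#ff0000` → score (S454, F2244). Machine vertices: (68.2118,145.8920) → (102.8445,80.0189) → (27.1503,8.7096) → (38.2109,35.5269) → (97.3374,32.5694) → (79.4860,131.1411). Open path.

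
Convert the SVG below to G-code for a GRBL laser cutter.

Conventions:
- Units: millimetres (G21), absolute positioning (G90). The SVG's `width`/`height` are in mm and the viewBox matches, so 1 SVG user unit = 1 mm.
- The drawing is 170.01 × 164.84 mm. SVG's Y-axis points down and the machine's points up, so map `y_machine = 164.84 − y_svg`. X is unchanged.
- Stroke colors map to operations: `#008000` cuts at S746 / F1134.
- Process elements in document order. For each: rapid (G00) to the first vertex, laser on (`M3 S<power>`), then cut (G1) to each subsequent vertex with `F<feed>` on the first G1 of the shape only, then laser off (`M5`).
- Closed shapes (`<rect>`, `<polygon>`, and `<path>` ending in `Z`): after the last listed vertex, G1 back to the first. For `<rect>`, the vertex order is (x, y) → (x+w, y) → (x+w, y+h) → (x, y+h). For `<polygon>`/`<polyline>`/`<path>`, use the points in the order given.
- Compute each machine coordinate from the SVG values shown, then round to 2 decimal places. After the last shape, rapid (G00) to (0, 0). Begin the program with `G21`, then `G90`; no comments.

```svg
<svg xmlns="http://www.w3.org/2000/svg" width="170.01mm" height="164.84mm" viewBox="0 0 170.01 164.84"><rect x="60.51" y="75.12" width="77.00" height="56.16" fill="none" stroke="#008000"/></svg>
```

G21
G90
G00 X60.51 Y89.72
M3 S746
G1 X137.51 Y89.72 F1134
G1 X137.51 Y33.56
G1 X60.51 Y33.56
G1 X60.51 Y89.72
M5
G00 X0.00 Y0.00

1 u = 1 mm; y_m = 164.84 − y.

[1] `<rect>` rectangle, #008000→cut S746 F1134: (60.51,89.72) → (137.51,89.72) → (137.51,33.56) → (60.51,33.56) → (60.51,89.72) (closed)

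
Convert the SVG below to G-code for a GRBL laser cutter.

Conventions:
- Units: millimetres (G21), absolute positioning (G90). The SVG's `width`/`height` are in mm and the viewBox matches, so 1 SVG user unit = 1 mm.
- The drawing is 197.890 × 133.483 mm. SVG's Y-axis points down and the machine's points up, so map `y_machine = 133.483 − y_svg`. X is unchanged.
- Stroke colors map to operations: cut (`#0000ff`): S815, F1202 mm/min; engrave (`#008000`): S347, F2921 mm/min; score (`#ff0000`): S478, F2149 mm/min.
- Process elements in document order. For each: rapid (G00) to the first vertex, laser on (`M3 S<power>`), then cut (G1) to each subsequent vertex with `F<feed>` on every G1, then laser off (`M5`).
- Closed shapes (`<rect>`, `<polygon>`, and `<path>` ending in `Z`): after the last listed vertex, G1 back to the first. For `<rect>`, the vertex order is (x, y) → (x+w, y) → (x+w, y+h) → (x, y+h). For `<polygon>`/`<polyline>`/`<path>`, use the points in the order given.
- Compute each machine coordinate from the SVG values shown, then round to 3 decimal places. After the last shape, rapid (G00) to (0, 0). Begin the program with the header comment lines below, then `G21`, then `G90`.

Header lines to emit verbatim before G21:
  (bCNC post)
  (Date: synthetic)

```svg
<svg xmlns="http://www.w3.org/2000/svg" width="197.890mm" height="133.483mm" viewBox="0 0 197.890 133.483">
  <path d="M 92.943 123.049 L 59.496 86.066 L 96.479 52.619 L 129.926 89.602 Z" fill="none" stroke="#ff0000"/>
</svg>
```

1 u = 1 mm; y_m = 133.483 − y.

[1] `<path>` regular polygon, #ff0000→score S478 F2149: (92.943,10.434) → (59.496,47.417) → (96.479,80.864) → (129.926,43.881) → (92.943,10.434) (closed)

(bCNC post)
(Date: synthetic)
G21
G90
G00 X92.943 Y10.434
M3 S478
G1 X59.496 Y47.417 F2149
G1 X96.479 Y80.864 F2149
G1 X129.926 Y43.881 F2149
G1 X92.943 Y10.434 F2149
M5
G00 X0.000 Y0.000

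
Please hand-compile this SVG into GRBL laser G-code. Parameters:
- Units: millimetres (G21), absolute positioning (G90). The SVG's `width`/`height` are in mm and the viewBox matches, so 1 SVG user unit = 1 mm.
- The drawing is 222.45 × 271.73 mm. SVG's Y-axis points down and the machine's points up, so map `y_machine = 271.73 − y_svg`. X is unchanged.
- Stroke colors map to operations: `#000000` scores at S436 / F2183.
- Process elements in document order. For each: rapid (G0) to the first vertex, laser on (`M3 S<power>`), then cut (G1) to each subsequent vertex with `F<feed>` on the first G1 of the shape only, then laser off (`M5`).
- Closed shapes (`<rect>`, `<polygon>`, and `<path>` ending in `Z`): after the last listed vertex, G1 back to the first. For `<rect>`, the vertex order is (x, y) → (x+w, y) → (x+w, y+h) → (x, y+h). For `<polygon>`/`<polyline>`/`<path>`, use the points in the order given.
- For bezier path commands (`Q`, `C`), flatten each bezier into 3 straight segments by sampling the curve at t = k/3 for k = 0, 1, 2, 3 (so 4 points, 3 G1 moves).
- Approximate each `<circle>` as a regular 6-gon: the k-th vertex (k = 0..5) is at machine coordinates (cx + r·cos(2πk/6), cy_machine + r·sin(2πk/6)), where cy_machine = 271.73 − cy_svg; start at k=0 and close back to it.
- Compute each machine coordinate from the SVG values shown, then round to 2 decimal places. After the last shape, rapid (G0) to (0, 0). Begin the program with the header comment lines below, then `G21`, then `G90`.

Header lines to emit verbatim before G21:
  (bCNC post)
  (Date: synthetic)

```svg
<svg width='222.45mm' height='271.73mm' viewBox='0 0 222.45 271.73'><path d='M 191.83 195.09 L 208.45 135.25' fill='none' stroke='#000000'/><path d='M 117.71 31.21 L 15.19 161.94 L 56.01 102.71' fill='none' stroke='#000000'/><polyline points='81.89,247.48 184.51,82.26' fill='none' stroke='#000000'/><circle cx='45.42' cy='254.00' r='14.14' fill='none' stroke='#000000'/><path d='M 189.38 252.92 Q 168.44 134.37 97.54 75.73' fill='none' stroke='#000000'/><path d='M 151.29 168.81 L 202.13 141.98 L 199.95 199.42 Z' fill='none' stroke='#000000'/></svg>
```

Since the viewBox matches the mm dimensions, user units are millimetres directly. The only transform is the Y-flip y_m = 271.73 − y_svg.

Shape 1 is a line segment drawn with `<path>`. Its stroke #000000 means score at S436, F2183. After flipping Y the toolpath is (191.83,76.64) → (208.45,136.48).

Shape 2 is a open polyline drawn with `<path>`. Its stroke #000000 means score at S436, F2183. After flipping Y the toolpath is (117.71,240.52) → (15.19,109.79) → (56.01,169.02).

Shape 3 is a line segment drawn with `<polyline>`. Its stroke #000000 means score at S436, F2183. After flipping Y the toolpath is (81.89,24.25) → (184.51,189.47).

Shape 4 is a circle drawn with `<circle>`. Its stroke #000000 means score at S436, F2183. After flipping Y the toolpath is (59.56,17.73) → (52.49,29.98) → (38.35,29.98) → (31.28,17.73) → (38.35,5.48) → (52.49,5.48) → (59.56,17.73), returning to the start.

Shape 5 is a quadratic bezier drawn with `<path>`. Its stroke #000000 means score at S436, F2183. After flipping Y the toolpath is (189.38,18.81) → (169.87,91.19) → (139.26,150.25) → (97.54,196.00).

Shape 6 is a regular polygon drawn with `<path>`. Its stroke #000000 means score at S436, F2183. After flipping Y the toolpath is (151.29,102.92) → (202.13,129.75) → (199.95,72.31) → (151.29,102.92), returning to the start.

(bCNC post)
(Date: synthetic)
G21
G90
G0 X191.83 Y76.64
M3 S436
G1 X208.45 Y136.48 F2183
M5
G0 X117.71 Y240.52
M3 S436
G1 X15.19 Y109.79 F2183
G1 X56.01 Y169.02
M5
G0 X81.89 Y24.25
M3 S436
G1 X184.51 Y189.47 F2183
M5
G0 X59.56 Y17.73
M3 S436
G1 X52.49 Y29.98 F2183
G1 X38.35 Y29.98
G1 X31.28 Y17.73
G1 X38.35 Y5.48
G1 X52.49 Y5.48
G1 X59.56 Y17.73
M5
G0 X189.38 Y18.81
M3 S436
G1 X169.87 Y91.19 F2183
G1 X139.26 Y150.25
G1 X97.54 Y196.00
M5
G0 X151.29 Y102.92
M3 S436
G1 X202.13 Y129.75 F2183
G1 X199.95 Y72.31
G1 X151.29 Y102.92
M5
G0 X0.00 Y0.00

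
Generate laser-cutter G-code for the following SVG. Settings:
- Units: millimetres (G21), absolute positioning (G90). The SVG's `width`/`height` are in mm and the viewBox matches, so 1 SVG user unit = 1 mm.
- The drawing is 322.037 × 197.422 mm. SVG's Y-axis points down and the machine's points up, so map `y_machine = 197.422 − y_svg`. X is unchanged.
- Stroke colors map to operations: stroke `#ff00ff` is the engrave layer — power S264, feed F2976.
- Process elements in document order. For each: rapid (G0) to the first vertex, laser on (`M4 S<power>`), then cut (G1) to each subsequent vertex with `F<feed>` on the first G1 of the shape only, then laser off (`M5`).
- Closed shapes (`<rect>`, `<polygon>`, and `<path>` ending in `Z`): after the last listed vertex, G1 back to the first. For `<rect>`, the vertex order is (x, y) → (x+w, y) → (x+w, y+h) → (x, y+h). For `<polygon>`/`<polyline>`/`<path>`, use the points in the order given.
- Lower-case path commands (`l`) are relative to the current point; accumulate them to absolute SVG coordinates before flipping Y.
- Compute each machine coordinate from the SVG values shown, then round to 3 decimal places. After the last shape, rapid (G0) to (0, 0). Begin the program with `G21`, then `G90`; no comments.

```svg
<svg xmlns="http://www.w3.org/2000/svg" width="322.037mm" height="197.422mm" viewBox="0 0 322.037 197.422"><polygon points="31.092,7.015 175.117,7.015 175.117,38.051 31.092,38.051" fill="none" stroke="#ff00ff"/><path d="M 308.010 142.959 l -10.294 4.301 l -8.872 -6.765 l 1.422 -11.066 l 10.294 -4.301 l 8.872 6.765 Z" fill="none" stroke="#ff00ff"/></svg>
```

Since the viewBox matches the mm dimensions, user units are millimetres directly. The only transform is the Y-flip y_m = 197.422 − y_svg.

Shape 1 is a rectangle drawn with `<polygon>`. Its stroke #ff00ff means engrave at S264, F2976. After flipping Y the toolpath is (31.092,190.407) → (175.117,190.407) → (175.117,159.371) → (31.092,159.371) → (31.092,190.407), returning to the start.

Shape 2 is a regular polygon drawn with `<path>`. Its stroke #ff00ff means engrave at S264, F2976. After flipping Y the toolpath is (308.010,54.463) → (297.716,50.162) → (288.844,56.927) → (290.266,67.993) → (300.560,72.294) → (309.432,65.529) → (308.010,54.463), returning to the start.

G21
G90
G0 X31.092 Y190.407
M4 S264
G1 X175.117 Y190.407 F2976
G1 X175.117 Y159.371
G1 X31.092 Y159.371
G1 X31.092 Y190.407
M5
G0 X308.010 Y54.463
M4 S264
G1 X297.716 Y50.162 F2976
G1 X288.844 Y56.927
G1 X290.266 Y67.993
G1 X300.560 Y72.294
G1 X309.432 Y65.529
G1 X308.010 Y54.463
M5
G0 X0.000 Y0.000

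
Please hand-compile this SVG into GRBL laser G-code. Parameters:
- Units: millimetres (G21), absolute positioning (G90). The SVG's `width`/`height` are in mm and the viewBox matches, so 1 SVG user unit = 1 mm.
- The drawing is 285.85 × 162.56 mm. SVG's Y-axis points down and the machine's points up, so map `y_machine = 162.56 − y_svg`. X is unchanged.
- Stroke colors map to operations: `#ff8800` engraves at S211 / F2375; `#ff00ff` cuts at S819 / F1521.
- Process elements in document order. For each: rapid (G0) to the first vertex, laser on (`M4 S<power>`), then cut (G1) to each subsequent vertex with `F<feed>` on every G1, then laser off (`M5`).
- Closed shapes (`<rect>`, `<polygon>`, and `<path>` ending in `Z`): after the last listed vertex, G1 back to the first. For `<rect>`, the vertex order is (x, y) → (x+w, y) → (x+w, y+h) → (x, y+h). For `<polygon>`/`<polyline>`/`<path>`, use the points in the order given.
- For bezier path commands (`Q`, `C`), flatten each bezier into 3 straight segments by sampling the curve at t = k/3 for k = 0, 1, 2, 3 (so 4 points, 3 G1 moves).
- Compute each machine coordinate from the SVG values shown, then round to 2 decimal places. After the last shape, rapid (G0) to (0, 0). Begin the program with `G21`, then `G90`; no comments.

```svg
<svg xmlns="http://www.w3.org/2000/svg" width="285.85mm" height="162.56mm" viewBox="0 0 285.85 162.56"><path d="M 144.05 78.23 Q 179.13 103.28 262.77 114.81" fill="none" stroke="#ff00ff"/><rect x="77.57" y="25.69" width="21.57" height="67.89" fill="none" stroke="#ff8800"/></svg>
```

G21
G90
G0 X144.05 Y84.33
M4 S819
G1 X172.83 Y69.13 F1521
G1 X212.41 Y56.94 F1521
G1 X262.77 Y47.75 F1521
M5
G0 X77.57 Y136.87
M4 S211
G1 X99.14 Y136.87 F2375
G1 X99.14 Y68.98 F2375
G1 X77.57 Y68.98 F2375
G1 X77.57 Y136.87 F2375
M5
G0 X0.00 Y0.00

Since the viewBox matches the mm dimensions, user units are millimetres directly. The only transform is the Y-flip y_m = 162.56 − y_svg.

Shape 1 is a quadratic bezier drawn with `<path>`. Its stroke #ff00ff means cut at S819, F1521. After flipping Y the toolpath is (144.05,84.33) → (172.83,69.13) → (212.41,56.94) → (262.77,47.75).

Shape 2 is a rectangle drawn with `<rect>`. Its stroke #ff8800 means engrave at S211, F2375. After flipping Y the toolpath is (77.57,136.87) → (99.14,136.87) → (99.14,68.98) → (77.57,68.98) → (77.57,136.87), returning to the start.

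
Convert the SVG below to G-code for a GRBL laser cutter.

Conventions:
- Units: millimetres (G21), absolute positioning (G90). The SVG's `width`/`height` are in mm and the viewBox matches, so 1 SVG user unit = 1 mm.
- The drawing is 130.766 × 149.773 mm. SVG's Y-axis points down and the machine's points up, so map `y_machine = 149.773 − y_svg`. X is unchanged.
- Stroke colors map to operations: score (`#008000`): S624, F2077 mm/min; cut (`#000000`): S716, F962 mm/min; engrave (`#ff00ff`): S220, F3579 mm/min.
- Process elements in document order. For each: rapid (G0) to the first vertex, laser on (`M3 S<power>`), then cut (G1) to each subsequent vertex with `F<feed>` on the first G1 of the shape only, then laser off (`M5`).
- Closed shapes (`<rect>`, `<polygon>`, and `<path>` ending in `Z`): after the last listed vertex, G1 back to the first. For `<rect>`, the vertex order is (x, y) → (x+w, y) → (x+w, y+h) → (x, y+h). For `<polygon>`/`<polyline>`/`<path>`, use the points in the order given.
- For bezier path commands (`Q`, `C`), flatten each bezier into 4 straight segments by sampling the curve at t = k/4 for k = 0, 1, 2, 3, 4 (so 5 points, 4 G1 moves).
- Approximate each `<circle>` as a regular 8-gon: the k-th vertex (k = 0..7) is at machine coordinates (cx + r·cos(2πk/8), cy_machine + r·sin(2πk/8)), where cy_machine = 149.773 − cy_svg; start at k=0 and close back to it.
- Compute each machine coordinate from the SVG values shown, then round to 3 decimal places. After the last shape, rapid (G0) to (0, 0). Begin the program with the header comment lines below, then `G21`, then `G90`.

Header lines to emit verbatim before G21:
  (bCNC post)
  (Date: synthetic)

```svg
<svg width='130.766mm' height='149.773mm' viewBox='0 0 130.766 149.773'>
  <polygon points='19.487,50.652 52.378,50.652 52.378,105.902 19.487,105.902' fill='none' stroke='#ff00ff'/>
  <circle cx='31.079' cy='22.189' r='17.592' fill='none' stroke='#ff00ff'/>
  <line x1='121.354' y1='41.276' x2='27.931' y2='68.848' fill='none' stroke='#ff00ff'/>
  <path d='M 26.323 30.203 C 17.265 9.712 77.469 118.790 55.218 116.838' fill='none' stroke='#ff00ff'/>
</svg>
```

Since the viewBox matches the mm dimensions, user units are millimetres directly. The only transform is the Y-flip y_m = 149.773 − y_svg.

Shape 1 is a rectangle drawn with `<polygon>`. Its stroke #ff00ff means engrave at S220, F3579. After flipping Y the toolpath is (19.487,99.121) → (52.378,99.121) → (52.378,43.871) → (19.487,43.871) → (19.487,99.121), returning to the start.

Shape 2 is a circle drawn with `<circle>`. Its stroke #ff00ff means engrave at S220, F3579. After flipping Y the toolpath is (48.671,127.584) → (43.518,140.023) → (31.079,145.176) → (18.640,140.023) → (13.487,127.584) → (18.640,115.145) → (31.079,109.992) → (43.518,115.145) → (48.671,127.584), returning to the start.

Shape 3 is a line segment drawn with `<line>`. Its stroke #ff00ff means engrave at S220, F3579. After flipping Y the toolpath is (121.354,108.497) → (27.931,80.925).

Shape 4 is a cubic bezier drawn with `<path>`. Its stroke #ff00ff means engrave at S220, F3579. After flipping Y the toolpath is (26.323,119.570) → (30.146,114.403) → (45.718,83.205) → (58.817,48.530) → (55.218,32.935).

(bCNC post)
(Date: synthetic)
G21
G90
G0 X19.487 Y99.121
M3 S220
G1 X52.378 Y99.121 F3579
G1 X52.378 Y43.871
G1 X19.487 Y43.871
G1 X19.487 Y99.121
M5
G0 X48.671 Y127.584
M3 S220
G1 X43.518 Y140.023 F3579
G1 X31.079 Y145.176
G1 X18.640 Y140.023
G1 X13.487 Y127.584
G1 X18.640 Y115.145
G1 X31.079 Y109.992
G1 X43.518 Y115.145
G1 X48.671 Y127.584
M5
G0 X121.354 Y108.497
M3 S220
G1 X27.931 Y80.925 F3579
M5
G0 X26.323 Y119.570
M3 S220
G1 X30.146 Y114.403 F3579
G1 X45.718 Y83.205
G1 X58.817 Y48.530
G1 X55.218 Y32.935
M5
G0 X0.000 Y0.000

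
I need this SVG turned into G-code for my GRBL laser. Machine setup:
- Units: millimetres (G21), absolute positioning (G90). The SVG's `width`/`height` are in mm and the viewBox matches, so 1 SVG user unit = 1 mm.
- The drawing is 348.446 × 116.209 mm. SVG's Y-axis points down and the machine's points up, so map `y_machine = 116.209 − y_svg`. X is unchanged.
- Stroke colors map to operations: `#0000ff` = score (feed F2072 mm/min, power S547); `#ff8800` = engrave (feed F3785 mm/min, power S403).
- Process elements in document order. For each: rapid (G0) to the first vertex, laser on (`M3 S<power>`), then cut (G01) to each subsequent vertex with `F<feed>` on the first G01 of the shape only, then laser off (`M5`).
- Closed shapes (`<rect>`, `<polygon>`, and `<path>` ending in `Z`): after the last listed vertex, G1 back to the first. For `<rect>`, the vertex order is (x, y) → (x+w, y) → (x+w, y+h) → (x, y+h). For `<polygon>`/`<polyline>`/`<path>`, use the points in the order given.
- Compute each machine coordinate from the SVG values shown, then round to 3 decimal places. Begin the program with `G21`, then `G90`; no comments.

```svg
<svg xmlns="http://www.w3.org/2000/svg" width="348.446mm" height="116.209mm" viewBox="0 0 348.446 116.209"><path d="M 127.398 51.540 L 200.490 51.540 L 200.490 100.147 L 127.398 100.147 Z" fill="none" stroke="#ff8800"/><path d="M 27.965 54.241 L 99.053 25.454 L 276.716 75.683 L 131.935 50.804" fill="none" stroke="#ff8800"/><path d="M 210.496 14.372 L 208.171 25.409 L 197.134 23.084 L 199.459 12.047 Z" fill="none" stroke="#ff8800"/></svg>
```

G21
G90
G0 X127.398 Y64.669
M3 S403
G01 X200.490 Y64.669 F3785
G01 X200.490 Y16.062
G01 X127.398 Y16.062
G01 X127.398 Y64.669
M5
G0 X27.965 Y61.968
M3 S403
G01 X99.053 Y90.755 F3785
G01 X276.716 Y40.526
G01 X131.935 Y65.405
M5
G0 X210.496 Y101.837
M3 S403
G01 X208.171 Y90.800 F3785
G01 X197.134 Y93.125
G01 X199.459 Y104.162
G01 X210.496 Y101.837
M5

Since the viewBox matches the mm dimensions, user units are millimetres directly. The only transform is the Y-flip y_m = 116.209 − y_svg.

Shape 1 is a rectangle drawn with `<path>`. Its stroke #ff8800 means engrave at S403, F3785. After flipping Y the toolpath is (127.398,64.669) → (200.490,64.669) → (200.490,16.062) → (127.398,16.062) → (127.398,64.669), returning to the start.

Shape 2 is a open polyline drawn with `<path>`. Its stroke #ff8800 means engrave at S403, F3785. After flipping Y the toolpath is (27.965,61.968) → (99.053,90.755) → (276.716,40.526) → (131.935,65.405).

Shape 3 is a regular polygon drawn with `<path>`. Its stroke #ff8800 means engrave at S403, F3785. After flipping Y the toolpath is (210.496,101.837) → (208.171,90.800) → (197.134,93.125) → (199.459,104.162) → (210.496,101.837), returning to the start.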